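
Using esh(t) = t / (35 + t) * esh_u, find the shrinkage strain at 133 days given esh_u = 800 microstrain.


esh(133) = 133 / (35 + 133) * 800
= 133 / 168 * 800
= 633.3 microstrain

633.3


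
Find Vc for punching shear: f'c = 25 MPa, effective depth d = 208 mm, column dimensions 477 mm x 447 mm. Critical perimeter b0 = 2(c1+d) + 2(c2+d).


b0 = 2*(477 + 208) + 2*(447 + 208) = 2680 mm
Vc = 0.33 * sqrt(25) * 2680 * 208 / 1000
= 919.78 kN

919.78


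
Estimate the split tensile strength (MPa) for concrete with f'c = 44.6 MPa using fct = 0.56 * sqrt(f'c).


fct = 0.56 * sqrt(44.6)
= 0.56 * 6.678
= 3.74 MPa

3.74


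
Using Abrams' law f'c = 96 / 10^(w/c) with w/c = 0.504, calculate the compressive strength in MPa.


f'c = 96 / 10^0.504
= 96 / 3.192
= 30.08 MPa

30.08


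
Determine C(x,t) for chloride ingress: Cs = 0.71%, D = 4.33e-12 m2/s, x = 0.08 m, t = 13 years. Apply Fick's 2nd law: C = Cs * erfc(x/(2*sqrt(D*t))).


t_seconds = 13 * 365.25 * 24 * 3600 = 410248800.0 s
arg = 0.08 / (2 * sqrt(4.33e-12 * 410248800.0))
= 0.9491
erfc(0.9491) = 0.1795
C = 0.71 * 0.1795 = 0.1275%

0.1275


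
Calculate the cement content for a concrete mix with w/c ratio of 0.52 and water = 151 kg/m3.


Cement = water / (w/c)
= 151 / 0.52
= 290.4 kg/m3

290.4


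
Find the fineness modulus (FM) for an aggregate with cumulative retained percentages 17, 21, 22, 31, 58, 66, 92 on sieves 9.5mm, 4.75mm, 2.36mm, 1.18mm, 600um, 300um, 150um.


FM = sum(cumulative % retained) / 100
= 307 / 100
= 3.07

3.07


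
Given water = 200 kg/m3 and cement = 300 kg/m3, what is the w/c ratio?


w/c = water / cement
w/c = 200 / 300 = 0.667

0.667


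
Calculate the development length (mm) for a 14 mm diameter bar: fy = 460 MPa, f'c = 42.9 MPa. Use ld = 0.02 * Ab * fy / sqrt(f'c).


Ab = pi * 14^2 / 4 = 153.938 mm2
ld = 0.02 * 153.938 * 460 / sqrt(42.9)
= 216.2 mm

216.2


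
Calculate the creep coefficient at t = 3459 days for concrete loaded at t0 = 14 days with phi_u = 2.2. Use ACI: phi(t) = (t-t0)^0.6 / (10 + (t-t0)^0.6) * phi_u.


dt = 3459 - 14 = 3445
phi = 3445^0.6 / (10 + 3445^0.6) * 2.2
= 2.046

2.046


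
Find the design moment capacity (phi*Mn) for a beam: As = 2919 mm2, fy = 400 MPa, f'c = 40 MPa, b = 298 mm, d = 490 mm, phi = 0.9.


a = As * fy / (0.85 * f'c * b)
= 2919 * 400 / (0.85 * 40 * 298)
= 115.2388 mm
Mn = As * fy * (d - a/2) / 10^6
= 504.8476 kN-m
phi*Mn = 0.9 * 504.8476 = 454.36 kN-m

454.36


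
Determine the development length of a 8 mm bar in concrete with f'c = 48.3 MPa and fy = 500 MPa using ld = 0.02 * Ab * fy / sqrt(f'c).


Ab = pi * 8^2 / 4 = 50.265 mm2
ld = 0.02 * 50.265 * 500 / sqrt(48.3)
= 72.3 mm

72.3


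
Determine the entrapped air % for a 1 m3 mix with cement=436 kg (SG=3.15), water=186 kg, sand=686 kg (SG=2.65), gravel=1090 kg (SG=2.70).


Vol cement = 436 / (3.15 * 1000) = 0.138413 m3
Vol water = 186 / 1000 = 0.186 m3
Vol sand = 686 / (2.65 * 1000) = 0.258868 m3
Vol gravel = 1090 / (2.70 * 1000) = 0.403704 m3
Total solid + water volume = 0.986984 m3
Air = (1 - 0.986984) * 100 = 1.3%

1.3


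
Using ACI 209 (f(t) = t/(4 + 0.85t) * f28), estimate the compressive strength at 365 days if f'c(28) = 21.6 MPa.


f(365) = 365 / (4 + 0.85 * 365) * 21.6
= 365 / 314.25 * 21.6
= 25.09 MPa

25.09


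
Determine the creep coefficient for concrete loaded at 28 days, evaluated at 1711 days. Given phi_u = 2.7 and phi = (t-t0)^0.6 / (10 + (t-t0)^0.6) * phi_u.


dt = 1711 - 28 = 1683
phi = 1683^0.6 / (10 + 1683^0.6) * 2.7
= 2.419

2.419


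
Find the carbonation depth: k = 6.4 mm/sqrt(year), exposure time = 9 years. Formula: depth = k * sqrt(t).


depth = k * sqrt(t)
= 6.4 * sqrt(9)
= 19.2 mm

19.2


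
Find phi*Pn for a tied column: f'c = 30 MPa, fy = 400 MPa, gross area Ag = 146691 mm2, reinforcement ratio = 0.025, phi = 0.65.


Ast = rho * Ag = 0.025 * 146691 = 3667.275 mm2
phi*Pn = 0.65 * 0.80 * (0.85 * 30 * (146691 - 3667.275) + 400 * 3667.275) / 1000
= 2659.29 kN

2659.29


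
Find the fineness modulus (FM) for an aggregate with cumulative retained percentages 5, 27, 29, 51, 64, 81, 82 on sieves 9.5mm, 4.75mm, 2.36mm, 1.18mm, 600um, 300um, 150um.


FM = sum(cumulative % retained) / 100
= 339 / 100
= 3.39

3.39


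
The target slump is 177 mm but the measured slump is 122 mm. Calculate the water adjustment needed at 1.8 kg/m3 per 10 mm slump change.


Difference = 177 - 122 = 55 mm
Water adjustment = 55 * 1.8 / 10 = 9.9 kg/m3

9.9


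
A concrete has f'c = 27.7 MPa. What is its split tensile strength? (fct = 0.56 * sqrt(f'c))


fct = 0.56 * sqrt(27.7)
= 0.56 * 5.263
= 2.947 MPa

2.947


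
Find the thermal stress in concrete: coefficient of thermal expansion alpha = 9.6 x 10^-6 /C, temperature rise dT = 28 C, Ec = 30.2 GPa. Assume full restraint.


sigma = alpha * dT * Ec
= 9.6e-6 * 28 * 30.2 * 1000
= 8.118 MPa

8.118


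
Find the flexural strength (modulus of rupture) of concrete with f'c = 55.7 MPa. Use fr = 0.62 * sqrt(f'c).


fr = 0.62 * sqrt(55.7)
= 4.627 MPa

4.627


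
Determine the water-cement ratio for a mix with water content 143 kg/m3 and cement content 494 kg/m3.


w/c = water / cement
w/c = 143 / 494 = 0.289

0.289


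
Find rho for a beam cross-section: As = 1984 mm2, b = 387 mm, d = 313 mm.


rho = As / (b * d)
= 1984 / (387 * 313)
= 0.0164

0.0164


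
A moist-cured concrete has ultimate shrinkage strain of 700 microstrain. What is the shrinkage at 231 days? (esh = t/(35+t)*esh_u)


esh(231) = 231 / (35 + 231) * 700
= 231 / 266 * 700
= 607.9 microstrain

607.9


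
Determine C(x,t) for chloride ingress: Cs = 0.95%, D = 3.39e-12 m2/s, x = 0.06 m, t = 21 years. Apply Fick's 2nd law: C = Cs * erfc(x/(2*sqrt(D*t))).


t_seconds = 21 * 365.25 * 24 * 3600 = 662709600.0 s
arg = 0.06 / (2 * sqrt(3.39e-12 * 662709600.0))
= 0.6329
erfc(0.6329) = 0.3707
C = 0.95 * 0.3707 = 0.3522%

0.3522


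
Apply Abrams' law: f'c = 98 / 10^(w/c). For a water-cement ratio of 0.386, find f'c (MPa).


f'c = 98 / 10^0.386
= 98 / 2.432
= 40.29 MPa

40.29


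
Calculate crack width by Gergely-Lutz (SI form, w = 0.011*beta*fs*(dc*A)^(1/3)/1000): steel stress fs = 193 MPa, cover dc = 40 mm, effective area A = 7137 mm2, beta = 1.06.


w = 0.011 * beta * fs * (dc * A)^(1/3) / 1000
= 0.011 * 1.06 * 193 * (40 * 7137)^(1/3) / 1000
= 0.148 mm

0.148


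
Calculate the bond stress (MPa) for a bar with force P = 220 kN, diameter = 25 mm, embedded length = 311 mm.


u = P / (pi * db * ld)
= 220 * 1000 / (pi * 25 * 311)
= 9.007 MPa

9.007


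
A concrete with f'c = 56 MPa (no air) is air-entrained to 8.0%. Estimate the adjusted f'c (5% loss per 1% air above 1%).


Strength loss = (8.0 - 1) * 5 = 35.0%
f'c = 56 * (1 - 35.0/100)
= 36.4 MPa

36.4


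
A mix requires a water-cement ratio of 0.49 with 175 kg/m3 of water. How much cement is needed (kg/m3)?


Cement = water / (w/c)
= 175 / 0.49
= 357.1 kg/m3

357.1


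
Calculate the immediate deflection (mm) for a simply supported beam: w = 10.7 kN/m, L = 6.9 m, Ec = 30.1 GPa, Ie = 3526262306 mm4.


Convert: L = 6.9 m = 6900 mm, Ec = 30.1 GPa = 30100 MPa
delta = 5 * 10.7 * 6900^4 / (384 * 30100 * 3526262306)
= 2.98 mm

2.98


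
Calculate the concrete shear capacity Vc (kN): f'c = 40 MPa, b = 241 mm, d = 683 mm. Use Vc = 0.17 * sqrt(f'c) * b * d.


Vc = 0.17 * sqrt(40) * 241 * 683 / 1000
= 176.98 kN

176.98


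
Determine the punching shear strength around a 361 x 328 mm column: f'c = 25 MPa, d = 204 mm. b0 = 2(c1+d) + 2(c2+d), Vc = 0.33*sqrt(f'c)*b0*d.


b0 = 2*(361 + 204) + 2*(328 + 204) = 2194 mm
Vc = 0.33 * sqrt(25) * 2194 * 204 / 1000
= 738.5 kN

738.5


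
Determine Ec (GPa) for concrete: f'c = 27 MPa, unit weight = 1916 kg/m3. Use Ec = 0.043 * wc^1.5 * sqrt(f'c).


Ec = 0.043 * 1916^1.5 * sqrt(27) / 1000
= 18.74 GPa

18.74


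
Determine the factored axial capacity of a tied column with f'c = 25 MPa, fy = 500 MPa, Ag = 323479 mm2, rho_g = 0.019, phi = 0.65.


Ast = rho * Ag = 0.019 * 323479 = 6146.101 mm2
phi*Pn = 0.65 * 0.80 * (0.85 * 25 * (323479 - 6146.101) + 500 * 6146.101) / 1000
= 5104.51 kN

5104.51


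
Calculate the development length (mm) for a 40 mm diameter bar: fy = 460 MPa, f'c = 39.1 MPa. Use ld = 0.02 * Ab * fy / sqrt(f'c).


Ab = pi * 40^2 / 4 = 1256.637 mm2
ld = 0.02 * 1256.637 * 460 / sqrt(39.1)
= 1848.9 mm

1848.9


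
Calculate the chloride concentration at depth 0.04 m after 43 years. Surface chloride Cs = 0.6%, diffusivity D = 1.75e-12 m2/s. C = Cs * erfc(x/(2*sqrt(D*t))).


t_seconds = 43 * 365.25 * 24 * 3600 = 1356976800.0 s
arg = 0.04 / (2 * sqrt(1.75e-12 * 1356976800.0))
= 0.4104
erfc(0.4104) = 0.5616
C = 0.6 * 0.5616 = 0.337%

0.337


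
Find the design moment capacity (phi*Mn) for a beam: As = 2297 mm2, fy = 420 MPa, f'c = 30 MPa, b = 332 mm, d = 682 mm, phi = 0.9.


a = As * fy / (0.85 * f'c * b)
= 2297 * 420 / (0.85 * 30 * 332)
= 113.9546 mm
Mn = As * fy * (d - a/2) / 10^6
= 602.9844 kN-m
phi*Mn = 0.9 * 602.9844 = 542.69 kN-m

542.69


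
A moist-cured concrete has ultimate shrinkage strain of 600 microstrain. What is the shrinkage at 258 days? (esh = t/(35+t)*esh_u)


esh(258) = 258 / (35 + 258) * 600
= 258 / 293 * 600
= 528.3 microstrain

528.3


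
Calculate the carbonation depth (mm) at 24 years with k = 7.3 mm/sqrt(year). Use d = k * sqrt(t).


depth = k * sqrt(t)
= 7.3 * sqrt(24)
= 35.76 mm

35.76


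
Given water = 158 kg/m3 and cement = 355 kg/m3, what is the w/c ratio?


w/c = water / cement
w/c = 158 / 355 = 0.445

0.445


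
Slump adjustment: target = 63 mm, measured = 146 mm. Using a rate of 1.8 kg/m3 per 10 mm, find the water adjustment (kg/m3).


Difference = 63 - 146 = -83 mm
Water adjustment = -83 * 1.8 / 10 = -14.9 kg/m3

-14.9


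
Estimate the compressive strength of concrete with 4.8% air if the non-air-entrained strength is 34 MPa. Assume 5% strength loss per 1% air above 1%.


Strength loss = (4.8 - 1) * 5 = 19.0%
f'c = 34 * (1 - 19.0/100)
= 27.54 MPa

27.54


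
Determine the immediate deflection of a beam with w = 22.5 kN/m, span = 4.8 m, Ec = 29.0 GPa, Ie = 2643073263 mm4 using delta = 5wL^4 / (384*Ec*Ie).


Convert: L = 4.8 m = 4800 mm, Ec = 29.0 GPa = 29000 MPa
delta = 5 * 22.5 * 4800^4 / (384 * 29000 * 2643073263)
= 2.03 mm

2.03


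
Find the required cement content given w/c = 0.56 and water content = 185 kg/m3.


Cement = water / (w/c)
= 185 / 0.56
= 330.4 kg/m3

330.4


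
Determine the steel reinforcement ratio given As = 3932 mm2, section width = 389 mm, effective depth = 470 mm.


rho = As / (b * d)
= 3932 / (389 * 470)
= 0.0215

0.0215


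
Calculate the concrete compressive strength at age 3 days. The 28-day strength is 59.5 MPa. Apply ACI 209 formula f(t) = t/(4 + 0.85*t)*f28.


f(3) = 3 / (4 + 0.85 * 3) * 59.5
= 3 / 6.55 * 59.5
= 27.25 MPa

27.25


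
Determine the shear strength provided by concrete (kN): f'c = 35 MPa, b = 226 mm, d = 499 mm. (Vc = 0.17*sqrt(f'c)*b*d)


Vc = 0.17 * sqrt(35) * 226 * 499 / 1000
= 113.42 kN

113.42


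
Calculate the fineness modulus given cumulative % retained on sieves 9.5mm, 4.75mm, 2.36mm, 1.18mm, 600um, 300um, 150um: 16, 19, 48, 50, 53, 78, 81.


FM = sum(cumulative % retained) / 100
= 345 / 100
= 3.45

3.45


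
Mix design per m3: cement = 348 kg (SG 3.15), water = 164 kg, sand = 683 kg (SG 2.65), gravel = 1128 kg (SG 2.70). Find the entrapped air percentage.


Vol cement = 348 / (3.15 * 1000) = 0.110476 m3
Vol water = 164 / 1000 = 0.164 m3
Vol sand = 683 / (2.65 * 1000) = 0.257736 m3
Vol gravel = 1128 / (2.70 * 1000) = 0.417778 m3
Total solid + water volume = 0.94999 m3
Air = (1 - 0.94999) * 100 = 5.0%

5.0


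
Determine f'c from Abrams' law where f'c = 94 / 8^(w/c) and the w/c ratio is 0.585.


f'c = 94 / 8^0.585
= 94 / 3.375
= 27.85 MPa

27.85


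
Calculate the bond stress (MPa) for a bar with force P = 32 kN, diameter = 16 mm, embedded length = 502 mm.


u = P / (pi * db * ld)
= 32 * 1000 / (pi * 16 * 502)
= 1.268 MPa

1.268


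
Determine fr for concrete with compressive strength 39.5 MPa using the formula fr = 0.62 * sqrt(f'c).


fr = 0.62 * sqrt(39.5)
= 3.897 MPa

3.897


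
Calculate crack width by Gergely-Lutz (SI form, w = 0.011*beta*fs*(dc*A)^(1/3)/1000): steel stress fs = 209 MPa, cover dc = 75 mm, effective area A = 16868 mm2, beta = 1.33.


w = 0.011 * beta * fs * (dc * A)^(1/3) / 1000
= 0.011 * 1.33 * 209 * (75 * 16868)^(1/3) / 1000
= 0.331 mm

0.331


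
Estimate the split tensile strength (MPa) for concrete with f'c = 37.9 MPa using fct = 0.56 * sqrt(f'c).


fct = 0.56 * sqrt(37.9)
= 0.56 * 6.156
= 3.448 MPa

3.448


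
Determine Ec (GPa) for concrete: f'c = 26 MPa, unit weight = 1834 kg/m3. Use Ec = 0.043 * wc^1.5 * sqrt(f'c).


Ec = 0.043 * 1834^1.5 * sqrt(26) / 1000
= 17.22 GPa

17.22


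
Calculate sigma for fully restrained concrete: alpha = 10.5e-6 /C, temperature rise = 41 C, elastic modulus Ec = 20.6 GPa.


sigma = alpha * dT * Ec
= 10.5e-6 * 41 * 20.6 * 1000
= 8.868 MPa

8.868


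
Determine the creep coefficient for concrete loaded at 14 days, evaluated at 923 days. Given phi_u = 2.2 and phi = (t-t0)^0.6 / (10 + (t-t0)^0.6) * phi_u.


dt = 923 - 14 = 909
phi = 909^0.6 / (10 + 909^0.6) * 2.2
= 1.884

1.884


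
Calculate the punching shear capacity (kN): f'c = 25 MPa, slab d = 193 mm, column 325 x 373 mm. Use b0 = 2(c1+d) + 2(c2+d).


b0 = 2*(325 + 193) + 2*(373 + 193) = 2168 mm
Vc = 0.33 * sqrt(25) * 2168 * 193 / 1000
= 690.4 kN

690.4


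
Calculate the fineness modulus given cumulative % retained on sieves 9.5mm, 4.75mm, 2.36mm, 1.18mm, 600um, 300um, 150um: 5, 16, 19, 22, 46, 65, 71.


FM = sum(cumulative % retained) / 100
= 244 / 100
= 2.44

2.44


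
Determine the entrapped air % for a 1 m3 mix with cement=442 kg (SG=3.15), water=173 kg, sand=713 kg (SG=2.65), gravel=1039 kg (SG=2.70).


Vol cement = 442 / (3.15 * 1000) = 0.140317 m3
Vol water = 173 / 1000 = 0.173 m3
Vol sand = 713 / (2.65 * 1000) = 0.269057 m3
Vol gravel = 1039 / (2.70 * 1000) = 0.384815 m3
Total solid + water volume = 0.967189 m3
Air = (1 - 0.967189) * 100 = 3.28%

3.28


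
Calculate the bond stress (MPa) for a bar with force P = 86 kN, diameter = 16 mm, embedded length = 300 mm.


u = P / (pi * db * ld)
= 86 * 1000 / (pi * 16 * 300)
= 5.703 MPa

5.703


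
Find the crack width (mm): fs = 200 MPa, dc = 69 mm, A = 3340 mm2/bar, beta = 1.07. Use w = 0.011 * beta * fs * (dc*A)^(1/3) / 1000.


w = 0.011 * beta * fs * (dc * A)^(1/3) / 1000
= 0.011 * 1.07 * 200 * (69 * 3340)^(1/3) / 1000
= 0.144 mm

0.144


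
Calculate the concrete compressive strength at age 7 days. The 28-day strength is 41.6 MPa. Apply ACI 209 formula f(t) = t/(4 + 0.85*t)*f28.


f(7) = 7 / (4 + 0.85 * 7) * 41.6
= 7 / 9.95 * 41.6
= 29.27 MPa

29.27


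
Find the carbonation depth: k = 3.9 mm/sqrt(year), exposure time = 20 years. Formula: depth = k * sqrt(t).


depth = k * sqrt(t)
= 3.9 * sqrt(20)
= 17.44 mm

17.44


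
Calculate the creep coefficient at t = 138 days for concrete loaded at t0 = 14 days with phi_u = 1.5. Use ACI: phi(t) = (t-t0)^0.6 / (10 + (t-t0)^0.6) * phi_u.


dt = 138 - 14 = 124
phi = 124^0.6 / (10 + 124^0.6) * 1.5
= 0.965

0.965


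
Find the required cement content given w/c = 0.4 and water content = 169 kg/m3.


Cement = water / (w/c)
= 169 / 0.4
= 422.5 kg/m3

422.5


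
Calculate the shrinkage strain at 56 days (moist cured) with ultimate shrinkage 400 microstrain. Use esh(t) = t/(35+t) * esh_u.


esh(56) = 56 / (35 + 56) * 400
= 56 / 91 * 400
= 246.2 microstrain

246.2


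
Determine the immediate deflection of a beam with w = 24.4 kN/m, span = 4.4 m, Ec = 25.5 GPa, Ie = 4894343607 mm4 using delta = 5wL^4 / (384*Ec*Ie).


Convert: L = 4.4 m = 4400 mm, Ec = 25.5 GPa = 25500 MPa
delta = 5 * 24.4 * 4400^4 / (384 * 25500 * 4894343607)
= 0.95 mm

0.95


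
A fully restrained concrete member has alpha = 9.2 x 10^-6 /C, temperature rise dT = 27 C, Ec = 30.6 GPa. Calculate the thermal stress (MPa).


sigma = alpha * dT * Ec
= 9.2e-6 * 27 * 30.6 * 1000
= 7.601 MPa

7.601


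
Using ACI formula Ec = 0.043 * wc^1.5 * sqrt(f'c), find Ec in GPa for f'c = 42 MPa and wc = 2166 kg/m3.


Ec = 0.043 * 2166^1.5 * sqrt(42) / 1000
= 28.09 GPa

28.09


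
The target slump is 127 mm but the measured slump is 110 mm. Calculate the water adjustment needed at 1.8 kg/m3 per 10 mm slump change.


Difference = 127 - 110 = 17 mm
Water adjustment = 17 * 1.8 / 10 = 3.1 kg/m3

3.1


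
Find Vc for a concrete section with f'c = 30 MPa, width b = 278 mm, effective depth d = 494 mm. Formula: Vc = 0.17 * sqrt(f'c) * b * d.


Vc = 0.17 * sqrt(30) * 278 * 494 / 1000
= 127.87 kN

127.87


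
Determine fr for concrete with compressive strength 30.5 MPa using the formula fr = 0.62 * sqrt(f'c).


fr = 0.62 * sqrt(30.5)
= 3.424 MPa

3.424


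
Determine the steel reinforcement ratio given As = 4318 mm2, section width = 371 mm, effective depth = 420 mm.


rho = As / (b * d)
= 4318 / (371 * 420)
= 0.0277

0.0277


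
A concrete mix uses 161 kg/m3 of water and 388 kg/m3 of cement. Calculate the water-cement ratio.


w/c = water / cement
w/c = 161 / 388 = 0.415

0.415


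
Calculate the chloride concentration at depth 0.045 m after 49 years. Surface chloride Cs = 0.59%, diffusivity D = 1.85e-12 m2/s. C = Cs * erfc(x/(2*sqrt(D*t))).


t_seconds = 49 * 365.25 * 24 * 3600 = 1546322400.0 s
arg = 0.045 / (2 * sqrt(1.85e-12 * 1546322400.0))
= 0.4207
erfc(0.4207) = 0.5519
C = 0.59 * 0.5519 = 0.3256%

0.3256


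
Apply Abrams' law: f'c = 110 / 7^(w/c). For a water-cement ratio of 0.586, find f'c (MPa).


f'c = 110 / 7^0.586
= 110 / 3.128
= 35.17 MPa

35.17


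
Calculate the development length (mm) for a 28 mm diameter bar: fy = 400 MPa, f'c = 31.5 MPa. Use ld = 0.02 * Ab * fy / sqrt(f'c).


Ab = pi * 28^2 / 4 = 615.752 mm2
ld = 0.02 * 615.752 * 400 / sqrt(31.5)
= 877.7 mm

877.7


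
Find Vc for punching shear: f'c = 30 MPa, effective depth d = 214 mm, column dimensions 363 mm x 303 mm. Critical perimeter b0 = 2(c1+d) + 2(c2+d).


b0 = 2*(363 + 214) + 2*(303 + 214) = 2188 mm
Vc = 0.33 * sqrt(30) * 2188 * 214 / 1000
= 846.32 kN

846.32


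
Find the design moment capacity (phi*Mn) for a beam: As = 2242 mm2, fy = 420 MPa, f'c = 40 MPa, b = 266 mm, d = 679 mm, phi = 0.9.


a = As * fy / (0.85 * f'c * b)
= 2242 * 420 / (0.85 * 40 * 266)
= 104.1176 mm
Mn = As * fy * (d - a/2) / 10^6
= 590.3529 kN-m
phi*Mn = 0.9 * 590.3529 = 531.32 kN-m

531.32


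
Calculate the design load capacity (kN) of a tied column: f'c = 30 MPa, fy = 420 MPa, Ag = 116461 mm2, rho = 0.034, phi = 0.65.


Ast = rho * Ag = 0.034 * 116461 = 3959.674 mm2
phi*Pn = 0.65 * 0.80 * (0.85 * 30 * (116461 - 3959.674) + 420 * 3959.674) / 1000
= 2356.56 kN

2356.56


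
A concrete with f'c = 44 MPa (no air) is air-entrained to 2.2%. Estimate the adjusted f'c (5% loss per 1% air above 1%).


Strength loss = (2.2 - 1) * 5 = 6.0%
f'c = 44 * (1 - 6.0/100)
= 41.36 MPa

41.36


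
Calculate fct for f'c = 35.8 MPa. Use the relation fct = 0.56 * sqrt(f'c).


fct = 0.56 * sqrt(35.8)
= 0.56 * 5.983
= 3.351 MPa

3.351


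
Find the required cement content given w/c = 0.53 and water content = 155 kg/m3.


Cement = water / (w/c)
= 155 / 0.53
= 292.5 kg/m3

292.5


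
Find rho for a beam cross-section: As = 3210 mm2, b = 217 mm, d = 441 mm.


rho = As / (b * d)
= 3210 / (217 * 441)
= 0.0335

0.0335


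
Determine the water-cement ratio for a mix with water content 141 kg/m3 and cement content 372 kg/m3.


w/c = water / cement
w/c = 141 / 372 = 0.379

0.379


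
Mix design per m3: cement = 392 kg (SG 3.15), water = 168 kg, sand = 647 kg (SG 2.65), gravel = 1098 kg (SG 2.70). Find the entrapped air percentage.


Vol cement = 392 / (3.15 * 1000) = 0.124444 m3
Vol water = 168 / 1000 = 0.168 m3
Vol sand = 647 / (2.65 * 1000) = 0.244151 m3
Vol gravel = 1098 / (2.70 * 1000) = 0.406667 m3
Total solid + water volume = 0.943262 m3
Air = (1 - 0.943262) * 100 = 5.67%

5.67


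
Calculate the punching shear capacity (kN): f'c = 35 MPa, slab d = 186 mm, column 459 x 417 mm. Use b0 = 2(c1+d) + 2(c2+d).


b0 = 2*(459 + 186) + 2*(417 + 186) = 2496 mm
Vc = 0.33 * sqrt(35) * 2496 * 186 / 1000
= 906.37 kN

906.37


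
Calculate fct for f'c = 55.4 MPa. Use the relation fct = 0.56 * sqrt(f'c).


fct = 0.56 * sqrt(55.4)
= 0.56 * 7.443
= 4.168 MPa

4.168


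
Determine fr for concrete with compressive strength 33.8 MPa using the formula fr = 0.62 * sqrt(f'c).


fr = 0.62 * sqrt(33.8)
= 3.605 MPa

3.605


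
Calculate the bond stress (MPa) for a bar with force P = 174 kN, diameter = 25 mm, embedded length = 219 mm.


u = P / (pi * db * ld)
= 174 * 1000 / (pi * 25 * 219)
= 10.116 MPa

10.116


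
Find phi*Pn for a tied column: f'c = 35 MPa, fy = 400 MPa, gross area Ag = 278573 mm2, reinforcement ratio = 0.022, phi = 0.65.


Ast = rho * Ag = 0.022 * 278573 = 6128.606 mm2
phi*Pn = 0.65 * 0.80 * (0.85 * 35 * (278573 - 6128.606) + 400 * 6128.606) / 1000
= 5489.46 kN

5489.46


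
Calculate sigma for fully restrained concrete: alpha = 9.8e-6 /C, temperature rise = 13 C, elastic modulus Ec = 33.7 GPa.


sigma = alpha * dT * Ec
= 9.8e-6 * 13 * 33.7 * 1000
= 4.293 MPa

4.293


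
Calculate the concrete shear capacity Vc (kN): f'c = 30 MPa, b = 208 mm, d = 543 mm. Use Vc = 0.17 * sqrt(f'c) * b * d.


Vc = 0.17 * sqrt(30) * 208 * 543 / 1000
= 105.17 kN

105.17


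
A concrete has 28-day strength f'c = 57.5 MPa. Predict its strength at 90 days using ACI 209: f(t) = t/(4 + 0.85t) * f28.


f(90) = 90 / (4 + 0.85 * 90) * 57.5
= 90 / 80.5 * 57.5
= 64.29 MPa

64.29


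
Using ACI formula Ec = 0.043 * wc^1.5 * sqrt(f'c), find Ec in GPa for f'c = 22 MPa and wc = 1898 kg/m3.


Ec = 0.043 * 1898^1.5 * sqrt(22) / 1000
= 16.68 GPa

16.68


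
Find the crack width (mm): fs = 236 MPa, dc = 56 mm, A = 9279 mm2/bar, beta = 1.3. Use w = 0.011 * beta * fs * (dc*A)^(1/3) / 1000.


w = 0.011 * beta * fs * (dc * A)^(1/3) / 1000
= 0.011 * 1.3 * 236 * (56 * 9279)^(1/3) / 1000
= 0.271 mm

0.271


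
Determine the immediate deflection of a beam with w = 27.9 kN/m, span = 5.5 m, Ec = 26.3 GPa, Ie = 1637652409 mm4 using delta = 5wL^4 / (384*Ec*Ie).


Convert: L = 5.5 m = 5500 mm, Ec = 26.3 GPa = 26300 MPa
delta = 5 * 27.9 * 5500^4 / (384 * 26300 * 1637652409)
= 7.72 mm

7.72


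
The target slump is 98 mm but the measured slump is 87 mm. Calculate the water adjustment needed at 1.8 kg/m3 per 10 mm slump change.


Difference = 98 - 87 = 11 mm
Water adjustment = 11 * 1.8 / 10 = 2.0 kg/m3

2.0


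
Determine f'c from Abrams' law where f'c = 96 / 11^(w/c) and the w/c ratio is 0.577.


f'c = 96 / 11^0.577
= 96 / 3.989
= 24.07 MPa

24.07


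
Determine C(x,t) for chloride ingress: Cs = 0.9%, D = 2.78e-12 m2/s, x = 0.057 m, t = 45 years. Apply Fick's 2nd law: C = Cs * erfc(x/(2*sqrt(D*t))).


t_seconds = 45 * 365.25 * 24 * 3600 = 1420092000.0 s
arg = 0.057 / (2 * sqrt(2.78e-12 * 1420092000.0))
= 0.4536
erfc(0.4536) = 0.5212
C = 0.9 * 0.5212 = 0.4691%

0.4691


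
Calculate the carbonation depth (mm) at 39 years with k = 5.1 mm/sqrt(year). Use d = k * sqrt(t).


depth = k * sqrt(t)
= 5.1 * sqrt(39)
= 31.85 mm

31.85


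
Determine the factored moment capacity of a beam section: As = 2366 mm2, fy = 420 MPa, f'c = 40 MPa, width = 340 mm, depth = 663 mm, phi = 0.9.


a = As * fy / (0.85 * f'c * b)
= 2366 * 420 / (0.85 * 40 * 340)
= 85.9619 mm
Mn = As * fy * (d - a/2) / 10^6
= 616.1253 kN-m
phi*Mn = 0.9 * 616.1253 = 554.51 kN-m

554.51


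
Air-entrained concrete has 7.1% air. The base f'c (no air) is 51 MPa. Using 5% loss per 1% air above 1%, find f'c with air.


Strength loss = (7.1 - 1) * 5 = 30.5%
f'c = 51 * (1 - 30.5/100)
= 35.45 MPa

35.45


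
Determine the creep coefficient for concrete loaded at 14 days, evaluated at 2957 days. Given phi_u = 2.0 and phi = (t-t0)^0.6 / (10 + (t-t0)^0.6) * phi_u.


dt = 2957 - 14 = 2943
phi = 2943^0.6 / (10 + 2943^0.6) * 2.0
= 1.847

1.847


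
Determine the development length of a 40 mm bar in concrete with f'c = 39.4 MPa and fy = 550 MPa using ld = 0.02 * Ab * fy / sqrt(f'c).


Ab = pi * 40^2 / 4 = 1256.637 mm2
ld = 0.02 * 1256.637 * 550 / sqrt(39.4)
= 2202.2 mm

2202.2


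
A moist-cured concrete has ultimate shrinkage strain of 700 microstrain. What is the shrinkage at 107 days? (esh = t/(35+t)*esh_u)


esh(107) = 107 / (35 + 107) * 700
= 107 / 142 * 700
= 527.5 microstrain

527.5


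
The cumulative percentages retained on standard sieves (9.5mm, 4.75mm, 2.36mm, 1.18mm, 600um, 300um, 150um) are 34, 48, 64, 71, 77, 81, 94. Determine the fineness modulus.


FM = sum(cumulative % retained) / 100
= 469 / 100
= 4.69

4.69


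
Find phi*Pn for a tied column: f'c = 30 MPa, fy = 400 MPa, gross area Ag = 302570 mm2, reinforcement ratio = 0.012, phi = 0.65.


Ast = rho * Ag = 0.012 * 302570 = 3630.84 mm2
phi*Pn = 0.65 * 0.80 * (0.85 * 30 * (302570 - 3630.84) + 400 * 3630.84) / 1000
= 4719.15 kN

4719.15


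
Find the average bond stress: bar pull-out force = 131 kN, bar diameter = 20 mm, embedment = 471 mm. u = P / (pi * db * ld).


u = P / (pi * db * ld)
= 131 * 1000 / (pi * 20 * 471)
= 4.427 MPa

4.427


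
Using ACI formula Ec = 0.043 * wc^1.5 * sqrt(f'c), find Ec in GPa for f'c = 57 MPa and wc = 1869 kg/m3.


Ec = 0.043 * 1869^1.5 * sqrt(57) / 1000
= 26.23 GPa

26.23


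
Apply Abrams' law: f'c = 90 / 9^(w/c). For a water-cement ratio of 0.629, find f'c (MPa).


f'c = 90 / 9^0.629
= 90 / 3.983
= 22.6 MPa

22.6


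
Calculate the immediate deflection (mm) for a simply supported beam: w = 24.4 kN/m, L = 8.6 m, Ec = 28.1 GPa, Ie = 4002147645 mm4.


Convert: L = 8.6 m = 8600 mm, Ec = 28.1 GPa = 28100 MPa
delta = 5 * 24.4 * 8600^4 / (384 * 28100 * 4002147645)
= 15.45 mm

15.45


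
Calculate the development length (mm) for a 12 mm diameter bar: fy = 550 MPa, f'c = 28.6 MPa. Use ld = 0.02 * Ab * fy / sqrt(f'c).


Ab = pi * 12^2 / 4 = 113.097 mm2
ld = 0.02 * 113.097 * 550 / sqrt(28.6)
= 232.6 mm

232.6


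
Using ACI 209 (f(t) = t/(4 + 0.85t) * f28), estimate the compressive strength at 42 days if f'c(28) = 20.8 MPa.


f(42) = 42 / (4 + 0.85 * 42) * 20.8
= 42 / 39.7 * 20.8
= 22.01 MPa

22.01


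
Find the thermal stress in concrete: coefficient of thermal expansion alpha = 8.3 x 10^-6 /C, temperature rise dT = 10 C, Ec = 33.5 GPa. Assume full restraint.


sigma = alpha * dT * Ec
= 8.3e-6 * 10 * 33.5 * 1000
= 2.78 MPa

2.78


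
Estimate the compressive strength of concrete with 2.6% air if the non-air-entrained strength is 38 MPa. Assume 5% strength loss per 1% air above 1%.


Strength loss = (2.6 - 1) * 5 = 8.0%
f'c = 38 * (1 - 8.0/100)
= 34.96 MPa

34.96


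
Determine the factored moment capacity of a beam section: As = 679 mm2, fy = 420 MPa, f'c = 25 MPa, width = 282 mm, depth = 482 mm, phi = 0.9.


a = As * fy / (0.85 * f'c * b)
= 679 * 420 / (0.85 * 25 * 282)
= 47.5895 mm
Mn = As * fy * (d - a/2) / 10^6
= 130.671 kN-m
phi*Mn = 0.9 * 130.671 = 117.6 kN-m

117.6


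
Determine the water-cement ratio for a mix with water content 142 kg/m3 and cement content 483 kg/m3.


w/c = water / cement
w/c = 142 / 483 = 0.294

0.294


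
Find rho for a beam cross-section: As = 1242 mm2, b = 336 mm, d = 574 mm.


rho = As / (b * d)
= 1242 / (336 * 574)
= 0.0064

0.0064


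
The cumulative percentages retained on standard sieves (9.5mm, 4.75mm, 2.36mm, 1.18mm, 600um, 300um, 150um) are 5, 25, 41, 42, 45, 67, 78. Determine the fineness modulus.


FM = sum(cumulative % retained) / 100
= 303 / 100
= 3.03

3.03


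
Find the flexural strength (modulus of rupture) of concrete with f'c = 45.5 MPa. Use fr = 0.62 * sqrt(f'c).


fr = 0.62 * sqrt(45.5)
= 4.182 MPa

4.182


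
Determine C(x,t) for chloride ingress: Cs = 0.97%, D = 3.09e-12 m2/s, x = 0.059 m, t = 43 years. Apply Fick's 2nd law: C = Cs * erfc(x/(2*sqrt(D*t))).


t_seconds = 43 * 365.25 * 24 * 3600 = 1356976800.0 s
arg = 0.059 / (2 * sqrt(3.09e-12 * 1356976800.0))
= 0.4556
erfc(0.4556) = 0.5194
C = 0.97 * 0.5194 = 0.5038%

0.5038


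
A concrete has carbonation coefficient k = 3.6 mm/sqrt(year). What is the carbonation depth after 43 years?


depth = k * sqrt(t)
= 3.6 * sqrt(43)
= 23.61 mm

23.61


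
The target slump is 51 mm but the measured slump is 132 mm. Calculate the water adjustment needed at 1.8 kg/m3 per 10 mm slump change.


Difference = 51 - 132 = -81 mm
Water adjustment = -81 * 1.8 / 10 = -14.6 kg/m3

-14.6


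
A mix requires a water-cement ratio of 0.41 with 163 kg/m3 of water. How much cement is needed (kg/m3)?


Cement = water / (w/c)
= 163 / 0.41
= 397.6 kg/m3

397.6


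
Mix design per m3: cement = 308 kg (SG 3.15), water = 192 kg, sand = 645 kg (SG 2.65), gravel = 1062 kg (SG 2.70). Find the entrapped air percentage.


Vol cement = 308 / (3.15 * 1000) = 0.097778 m3
Vol water = 192 / 1000 = 0.192 m3
Vol sand = 645 / (2.65 * 1000) = 0.243396 m3
Vol gravel = 1062 / (2.70 * 1000) = 0.393333 m3
Total solid + water volume = 0.926507 m3
Air = (1 - 0.926507) * 100 = 7.35%

7.35


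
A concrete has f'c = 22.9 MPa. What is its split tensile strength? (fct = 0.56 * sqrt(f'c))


fct = 0.56 * sqrt(22.9)
= 0.56 * 4.785
= 2.68 MPa

2.68


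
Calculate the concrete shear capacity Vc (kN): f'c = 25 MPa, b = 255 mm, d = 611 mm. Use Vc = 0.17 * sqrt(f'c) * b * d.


Vc = 0.17 * sqrt(25) * 255 * 611 / 1000
= 132.43 kN

132.43


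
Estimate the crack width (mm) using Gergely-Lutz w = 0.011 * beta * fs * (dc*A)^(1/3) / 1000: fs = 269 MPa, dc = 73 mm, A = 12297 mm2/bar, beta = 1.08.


w = 0.011 * beta * fs * (dc * A)^(1/3) / 1000
= 0.011 * 1.08 * 269 * (73 * 12297)^(1/3) / 1000
= 0.308 mm

0.308


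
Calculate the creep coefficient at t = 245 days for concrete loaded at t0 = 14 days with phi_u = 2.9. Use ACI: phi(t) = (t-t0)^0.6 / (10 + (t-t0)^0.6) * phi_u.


dt = 245 - 14 = 231
phi = 231^0.6 / (10 + 231^0.6) * 2.9
= 2.099

2.099


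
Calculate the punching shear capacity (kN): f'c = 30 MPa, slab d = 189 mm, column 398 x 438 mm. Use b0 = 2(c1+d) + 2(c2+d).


b0 = 2*(398 + 189) + 2*(438 + 189) = 2428 mm
Vc = 0.33 * sqrt(30) * 2428 * 189 / 1000
= 829.44 kN

829.44


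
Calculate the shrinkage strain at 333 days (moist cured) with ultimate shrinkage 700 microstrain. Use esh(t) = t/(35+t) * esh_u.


esh(333) = 333 / (35 + 333) * 700
= 333 / 368 * 700
= 633.4 microstrain

633.4


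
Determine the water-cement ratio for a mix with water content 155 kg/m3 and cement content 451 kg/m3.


w/c = water / cement
w/c = 155 / 451 = 0.344

0.344


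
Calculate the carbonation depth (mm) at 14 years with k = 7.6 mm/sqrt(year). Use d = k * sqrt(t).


depth = k * sqrt(t)
= 7.6 * sqrt(14)
= 28.44 mm

28.44


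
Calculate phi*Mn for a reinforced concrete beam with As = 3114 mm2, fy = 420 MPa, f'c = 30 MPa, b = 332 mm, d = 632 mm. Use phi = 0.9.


a = As * fy / (0.85 * f'c * b)
= 3114 * 420 / (0.85 * 30 * 332)
= 154.4862 mm
Mn = As * fy * (d - a/2) / 10^6
= 725.5555 kN-m
phi*Mn = 0.9 * 725.5555 = 653.0 kN-m

653.0


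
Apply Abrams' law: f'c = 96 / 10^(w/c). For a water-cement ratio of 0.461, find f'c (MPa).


f'c = 96 / 10^0.461
= 96 / 2.891
= 33.21 MPa

33.21


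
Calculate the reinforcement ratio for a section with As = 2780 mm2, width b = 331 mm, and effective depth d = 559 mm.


rho = As / (b * d)
= 2780 / (331 * 559)
= 0.015

0.015


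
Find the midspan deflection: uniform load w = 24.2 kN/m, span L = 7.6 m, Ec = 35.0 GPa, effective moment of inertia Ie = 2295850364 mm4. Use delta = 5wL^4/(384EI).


Convert: L = 7.6 m = 7600 mm, Ec = 35.0 GPa = 35000 MPa
delta = 5 * 24.2 * 7600^4 / (384 * 35000 * 2295850364)
= 13.08 mm

13.08


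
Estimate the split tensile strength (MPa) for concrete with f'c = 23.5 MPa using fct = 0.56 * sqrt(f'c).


fct = 0.56 * sqrt(23.5)
= 0.56 * 4.848
= 2.715 MPa

2.715


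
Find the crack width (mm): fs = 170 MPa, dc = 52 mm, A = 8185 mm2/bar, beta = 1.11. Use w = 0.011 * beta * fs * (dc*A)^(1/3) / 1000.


w = 0.011 * beta * fs * (dc * A)^(1/3) / 1000
= 0.011 * 1.11 * 170 * (52 * 8185)^(1/3) / 1000
= 0.156 mm

0.156


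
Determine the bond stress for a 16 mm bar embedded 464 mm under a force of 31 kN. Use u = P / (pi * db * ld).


u = P / (pi * db * ld)
= 31 * 1000 / (pi * 16 * 464)
= 1.329 MPa

1.329


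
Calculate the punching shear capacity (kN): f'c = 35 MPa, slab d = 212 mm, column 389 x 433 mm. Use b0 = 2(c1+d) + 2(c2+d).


b0 = 2*(389 + 212) + 2*(433 + 212) = 2492 mm
Vc = 0.33 * sqrt(35) * 2492 * 212 / 1000
= 1031.41 kN

1031.41


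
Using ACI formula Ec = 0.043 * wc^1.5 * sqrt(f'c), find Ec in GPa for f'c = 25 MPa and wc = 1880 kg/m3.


Ec = 0.043 * 1880^1.5 * sqrt(25) / 1000
= 17.53 GPa

17.53


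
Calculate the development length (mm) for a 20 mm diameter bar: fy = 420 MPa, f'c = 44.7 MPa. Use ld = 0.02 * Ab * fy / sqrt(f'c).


Ab = pi * 20^2 / 4 = 314.159 mm2
ld = 0.02 * 314.159 * 420 / sqrt(44.7)
= 394.7 mm

394.7


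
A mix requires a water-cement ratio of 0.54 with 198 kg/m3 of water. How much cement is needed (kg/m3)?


Cement = water / (w/c)
= 198 / 0.54
= 366.7 kg/m3

366.7


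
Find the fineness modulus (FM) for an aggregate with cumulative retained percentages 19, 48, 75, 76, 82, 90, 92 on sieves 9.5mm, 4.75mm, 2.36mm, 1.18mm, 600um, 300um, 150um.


FM = sum(cumulative % retained) / 100
= 482 / 100
= 4.82

4.82


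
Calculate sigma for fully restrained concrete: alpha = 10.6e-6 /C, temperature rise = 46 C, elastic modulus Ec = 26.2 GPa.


sigma = alpha * dT * Ec
= 10.6e-6 * 46 * 26.2 * 1000
= 12.775 MPa

12.775


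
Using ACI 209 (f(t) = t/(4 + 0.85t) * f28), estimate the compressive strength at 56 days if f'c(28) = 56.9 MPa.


f(56) = 56 / (4 + 0.85 * 56) * 56.9
= 56 / 51.6 * 56.9
= 61.75 MPa

61.75


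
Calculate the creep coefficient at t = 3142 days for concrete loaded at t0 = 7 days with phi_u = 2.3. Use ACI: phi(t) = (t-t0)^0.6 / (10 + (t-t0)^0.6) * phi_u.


dt = 3142 - 7 = 3135
phi = 3135^0.6 / (10 + 3135^0.6) * 2.3
= 2.13

2.13


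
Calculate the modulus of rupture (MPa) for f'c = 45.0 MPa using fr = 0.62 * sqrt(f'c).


fr = 0.62 * sqrt(45.0)
= 4.159 MPa

4.159


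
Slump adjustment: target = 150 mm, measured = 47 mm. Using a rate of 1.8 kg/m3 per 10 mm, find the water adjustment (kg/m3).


Difference = 150 - 47 = 103 mm
Water adjustment = 103 * 1.8 / 10 = 18.5 kg/m3

18.5


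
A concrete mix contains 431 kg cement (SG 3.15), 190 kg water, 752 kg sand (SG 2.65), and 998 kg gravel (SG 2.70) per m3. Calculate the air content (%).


Vol cement = 431 / (3.15 * 1000) = 0.136825 m3
Vol water = 190 / 1000 = 0.19 m3
Vol sand = 752 / (2.65 * 1000) = 0.283774 m3
Vol gravel = 998 / (2.70 * 1000) = 0.36963 m3
Total solid + water volume = 0.980229 m3
Air = (1 - 0.980229) * 100 = 1.98%

1.98


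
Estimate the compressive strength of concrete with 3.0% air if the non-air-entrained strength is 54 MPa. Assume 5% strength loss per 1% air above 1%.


Strength loss = (3.0 - 1) * 5 = 10.0%
f'c = 54 * (1 - 10.0/100)
= 48.6 MPa

48.6


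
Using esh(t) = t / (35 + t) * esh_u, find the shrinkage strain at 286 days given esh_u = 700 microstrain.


esh(286) = 286 / (35 + 286) * 700
= 286 / 321 * 700
= 623.7 microstrain

623.7


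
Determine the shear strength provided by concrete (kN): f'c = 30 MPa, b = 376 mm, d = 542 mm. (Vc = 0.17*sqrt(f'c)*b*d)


Vc = 0.17 * sqrt(30) * 376 * 542 / 1000
= 189.76 kN

189.76


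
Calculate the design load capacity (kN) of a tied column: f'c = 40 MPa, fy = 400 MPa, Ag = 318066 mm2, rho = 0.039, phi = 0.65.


Ast = rho * Ag = 0.039 * 318066 = 12404.574 mm2
phi*Pn = 0.65 * 0.80 * (0.85 * 40 * (318066 - 12404.574) + 400 * 12404.574) / 1000
= 7984.25 kN

7984.25


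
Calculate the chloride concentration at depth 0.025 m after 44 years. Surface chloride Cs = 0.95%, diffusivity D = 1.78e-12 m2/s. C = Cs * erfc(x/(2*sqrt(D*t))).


t_seconds = 44 * 365.25 * 24 * 3600 = 1388534400.0 s
arg = 0.025 / (2 * sqrt(1.78e-12 * 1388534400.0))
= 0.2514
erfc(0.2514) = 0.7222
C = 0.95 * 0.7222 = 0.686%

0.686


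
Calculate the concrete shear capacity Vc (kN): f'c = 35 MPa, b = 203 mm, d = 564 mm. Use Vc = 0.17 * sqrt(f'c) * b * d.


Vc = 0.17 * sqrt(35) * 203 * 564 / 1000
= 115.15 kN

115.15


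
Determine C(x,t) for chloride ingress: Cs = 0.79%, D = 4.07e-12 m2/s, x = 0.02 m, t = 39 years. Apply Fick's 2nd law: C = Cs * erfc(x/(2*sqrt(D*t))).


t_seconds = 39 * 365.25 * 24 * 3600 = 1230746400.0 s
arg = 0.02 / (2 * sqrt(4.07e-12 * 1230746400.0))
= 0.1413
erfc(0.1413) = 0.8416
C = 0.79 * 0.8416 = 0.6649%

0.6649


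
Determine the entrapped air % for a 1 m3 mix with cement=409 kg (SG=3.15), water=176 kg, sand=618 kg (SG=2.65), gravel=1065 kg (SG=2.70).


Vol cement = 409 / (3.15 * 1000) = 0.129841 m3
Vol water = 176 / 1000 = 0.176 m3
Vol sand = 618 / (2.65 * 1000) = 0.233208 m3
Vol gravel = 1065 / (2.70 * 1000) = 0.394444 m3
Total solid + water volume = 0.933493 m3
Air = (1 - 0.933493) * 100 = 6.65%

6.65


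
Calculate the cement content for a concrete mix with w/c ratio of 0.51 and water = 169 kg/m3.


Cement = water / (w/c)
= 169 / 0.51
= 331.4 kg/m3

331.4


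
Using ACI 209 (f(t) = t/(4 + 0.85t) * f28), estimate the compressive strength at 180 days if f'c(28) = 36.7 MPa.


f(180) = 180 / (4 + 0.85 * 180) * 36.7
= 180 / 157.0 * 36.7
= 42.08 MPa

42.08


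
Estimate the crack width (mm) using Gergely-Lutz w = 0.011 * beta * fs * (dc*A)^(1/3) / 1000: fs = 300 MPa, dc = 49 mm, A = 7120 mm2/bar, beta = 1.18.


w = 0.011 * beta * fs * (dc * A)^(1/3) / 1000
= 0.011 * 1.18 * 300 * (49 * 7120)^(1/3) / 1000
= 0.274 mm

0.274


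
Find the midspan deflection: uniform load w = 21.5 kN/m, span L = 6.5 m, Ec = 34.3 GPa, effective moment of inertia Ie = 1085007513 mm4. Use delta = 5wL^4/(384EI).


Convert: L = 6.5 m = 6500 mm, Ec = 34.3 GPa = 34300 MPa
delta = 5 * 21.5 * 6500^4 / (384 * 34300 * 1085007513)
= 13.43 mm

13.43


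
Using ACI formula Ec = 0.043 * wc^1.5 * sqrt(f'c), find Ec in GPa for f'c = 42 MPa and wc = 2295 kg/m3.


Ec = 0.043 * 2295^1.5 * sqrt(42) / 1000
= 30.64 GPa

30.64


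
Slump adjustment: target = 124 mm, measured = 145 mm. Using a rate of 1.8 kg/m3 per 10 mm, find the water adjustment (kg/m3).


Difference = 124 - 145 = -21 mm
Water adjustment = -21 * 1.8 / 10 = -3.8 kg/m3

-3.8


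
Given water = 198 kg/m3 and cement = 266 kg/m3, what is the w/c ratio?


w/c = water / cement
w/c = 198 / 266 = 0.744

0.744


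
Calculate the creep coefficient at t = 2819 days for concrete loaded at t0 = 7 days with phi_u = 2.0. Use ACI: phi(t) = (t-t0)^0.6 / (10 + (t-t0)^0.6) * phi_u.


dt = 2819 - 7 = 2812
phi = 2812^0.6 / (10 + 2812^0.6) * 2.0
= 1.843

1.843


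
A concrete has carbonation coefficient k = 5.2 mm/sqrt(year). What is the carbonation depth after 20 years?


depth = k * sqrt(t)
= 5.2 * sqrt(20)
= 23.26 mm

23.26


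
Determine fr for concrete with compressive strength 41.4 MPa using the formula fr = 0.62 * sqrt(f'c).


fr = 0.62 * sqrt(41.4)
= 3.989 MPa

3.989


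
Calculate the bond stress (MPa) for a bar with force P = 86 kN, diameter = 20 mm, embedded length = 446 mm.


u = P / (pi * db * ld)
= 86 * 1000 / (pi * 20 * 446)
= 3.069 MPa

3.069


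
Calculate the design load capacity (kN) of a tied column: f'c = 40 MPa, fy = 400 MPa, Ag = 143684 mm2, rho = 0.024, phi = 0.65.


Ast = rho * Ag = 0.024 * 143684 = 3448.416 mm2
phi*Pn = 0.65 * 0.80 * (0.85 * 40 * (143684 - 3448.416) + 400 * 3448.416) / 1000
= 3196.64 kN

3196.64
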